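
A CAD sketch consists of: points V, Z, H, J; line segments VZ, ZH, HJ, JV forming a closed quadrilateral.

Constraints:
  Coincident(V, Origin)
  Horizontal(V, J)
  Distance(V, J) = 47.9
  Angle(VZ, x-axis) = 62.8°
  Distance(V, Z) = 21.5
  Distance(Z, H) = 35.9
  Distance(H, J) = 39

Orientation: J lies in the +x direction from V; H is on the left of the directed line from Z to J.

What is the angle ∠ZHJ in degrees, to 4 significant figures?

69.19°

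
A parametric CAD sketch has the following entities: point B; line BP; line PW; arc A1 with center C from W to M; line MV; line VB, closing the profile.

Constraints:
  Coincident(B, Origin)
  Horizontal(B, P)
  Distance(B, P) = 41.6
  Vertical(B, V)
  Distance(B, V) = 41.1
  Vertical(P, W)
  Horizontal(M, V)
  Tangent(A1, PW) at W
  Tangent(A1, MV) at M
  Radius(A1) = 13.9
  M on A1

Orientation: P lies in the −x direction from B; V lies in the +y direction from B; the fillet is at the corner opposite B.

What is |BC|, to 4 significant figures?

38.82

B is at the origin; BP is horizontal with |BP| = 41.6 and P on the −x side, so P = (-41.60, 0.000). BV is vertical with |BV| = 41.1 and V on the +y side, so V = (0.000, 41.10). The virtual corner opposite B is at (-41.60, 41.10). Tangency of A1 to PW means the radius CW is perpendicular to PW and the tangent condition forces CM to be normal to MV, with radius 13.9, so the center C sits 13.9 in from both sides at C = (-27.70, 27.20). Then |BC| = |C − B| = 38.82.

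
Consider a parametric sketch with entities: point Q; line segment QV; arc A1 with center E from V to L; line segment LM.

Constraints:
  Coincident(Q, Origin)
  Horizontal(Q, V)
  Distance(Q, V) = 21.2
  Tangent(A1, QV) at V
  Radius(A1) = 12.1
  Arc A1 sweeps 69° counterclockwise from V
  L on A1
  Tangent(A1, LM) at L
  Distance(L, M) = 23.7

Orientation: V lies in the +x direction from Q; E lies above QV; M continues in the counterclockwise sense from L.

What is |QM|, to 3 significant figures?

50.7

Q is at the origin; QV is horizontal with |QV| = 21.2 and V on the +x side, so V = (21.2, 0.00). Tangency of A1 to QV means the radius EV is perpendicular to QV, so E = V + (0, 12.1) = (21.2, 12.1). On A1, V sits at bearing -90° from E; a 69° counterclockwise sweep puts L at bearing -21°, so L = E + 12.1·(cos -21°, sin -21°) = (32.5, 7.76). Tangency of A1 to LM means the radius EL is perpendicular to LM, so LM runs along (−sin -21°, cos -21°); with |LM| = 23.7, M = (41.0, 29.9). Then |QM| = |M − Q| = 50.7.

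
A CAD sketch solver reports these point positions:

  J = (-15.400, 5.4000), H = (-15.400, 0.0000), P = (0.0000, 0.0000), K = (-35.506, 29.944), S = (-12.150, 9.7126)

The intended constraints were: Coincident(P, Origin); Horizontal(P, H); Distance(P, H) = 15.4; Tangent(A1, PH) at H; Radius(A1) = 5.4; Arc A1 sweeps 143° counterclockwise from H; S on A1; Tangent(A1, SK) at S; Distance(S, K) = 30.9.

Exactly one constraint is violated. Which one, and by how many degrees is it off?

Tangent(A1, SK) at S — off by 3.90°.

P = (0.00, 0.00) ✓; P.y = 0.00, H.y = 0.00 ✓; |PH| = 15.40 ✓; ∠(JH, HP) = 90.00° ✓; |JH| = 5.400 ✓; bearing(J→S) − bearing(J→H) = 143.0° ✓; |JS| = 5.400 ✓; ∠(JS, SK) = 93.90° ✗; |SK| = 30.90 ✓.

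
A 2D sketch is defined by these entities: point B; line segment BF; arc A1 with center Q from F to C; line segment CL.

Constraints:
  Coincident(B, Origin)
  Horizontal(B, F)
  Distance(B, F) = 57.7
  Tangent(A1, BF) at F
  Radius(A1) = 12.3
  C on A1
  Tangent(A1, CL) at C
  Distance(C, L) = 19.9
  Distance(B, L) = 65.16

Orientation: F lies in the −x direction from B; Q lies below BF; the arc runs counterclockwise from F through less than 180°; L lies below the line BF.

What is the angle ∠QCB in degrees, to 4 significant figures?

22.60°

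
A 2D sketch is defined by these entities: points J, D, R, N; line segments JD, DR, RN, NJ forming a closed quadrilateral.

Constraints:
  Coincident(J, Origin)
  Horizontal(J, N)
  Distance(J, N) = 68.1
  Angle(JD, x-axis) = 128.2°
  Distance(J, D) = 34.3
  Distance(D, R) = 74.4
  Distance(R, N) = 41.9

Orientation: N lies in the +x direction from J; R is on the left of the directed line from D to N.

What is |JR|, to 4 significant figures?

65.06

J is at the origin; J and N share the same y with |JN| = 68.1 and N in +x, so N = (68.1, 0). JD runs at 128.2° with |JD| = 34.3, so D = (-21.21, 26.95). R is determined by |DR| = 74.4 and |RN| = 41.9 together: it lies at the intersection of circle(D, 74.4) and circle(N, 41.9). With |DN| = 93.29, the foot of the radical line on DN is 66.90 from D and the perpendicular offset is √(74.4² − 66.90²) = 32.55. Taking the left-of-DN solution: R = (52.24, 38.78).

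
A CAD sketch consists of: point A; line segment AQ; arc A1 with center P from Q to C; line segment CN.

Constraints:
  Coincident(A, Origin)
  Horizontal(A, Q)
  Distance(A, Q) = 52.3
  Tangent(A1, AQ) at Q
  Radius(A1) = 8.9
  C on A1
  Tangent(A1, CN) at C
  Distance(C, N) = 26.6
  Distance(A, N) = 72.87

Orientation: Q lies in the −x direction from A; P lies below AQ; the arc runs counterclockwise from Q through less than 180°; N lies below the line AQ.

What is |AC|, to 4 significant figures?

61.64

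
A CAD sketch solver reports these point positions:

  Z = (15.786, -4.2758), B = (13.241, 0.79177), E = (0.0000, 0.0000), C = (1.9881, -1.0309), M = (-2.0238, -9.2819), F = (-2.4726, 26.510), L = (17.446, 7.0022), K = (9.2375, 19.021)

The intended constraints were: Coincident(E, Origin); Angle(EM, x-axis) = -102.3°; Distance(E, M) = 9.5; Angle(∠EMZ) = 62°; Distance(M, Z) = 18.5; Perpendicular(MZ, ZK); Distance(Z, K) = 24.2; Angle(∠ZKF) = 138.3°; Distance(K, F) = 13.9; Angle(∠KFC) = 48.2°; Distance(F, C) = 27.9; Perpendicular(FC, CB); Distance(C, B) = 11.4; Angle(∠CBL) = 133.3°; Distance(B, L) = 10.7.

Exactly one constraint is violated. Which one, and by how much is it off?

Distance(B, L) = 10.7 — off by 3.20.

E = (0.00, 0.00) ✓; EM at -102.3° ✓; |EM| = 9.500 ✓; ∠EMZ = 62.00° ✓; |MZ| = 18.50 ✓; ∠(MZ, ZK) = 90.00° ✓; |ZK| = 24.20 ✓; ∠ZKF = 138.3° ✓; |KF| = 13.90 ✓; ∠KFC = 48.20° ✓; |FC| = 27.90 ✓; ∠(FC, CB) = 90.00° ✓; |CB| = 11.40 ✓; ∠CBL = 133.3° ✓; |BL| = 7.500 ✗.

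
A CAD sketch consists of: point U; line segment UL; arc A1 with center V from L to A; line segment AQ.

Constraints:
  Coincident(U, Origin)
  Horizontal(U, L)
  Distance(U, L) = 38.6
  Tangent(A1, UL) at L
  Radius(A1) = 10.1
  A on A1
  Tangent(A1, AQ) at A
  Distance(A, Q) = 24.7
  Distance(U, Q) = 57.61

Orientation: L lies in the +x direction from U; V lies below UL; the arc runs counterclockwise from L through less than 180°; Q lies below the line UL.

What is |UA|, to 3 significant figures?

34.4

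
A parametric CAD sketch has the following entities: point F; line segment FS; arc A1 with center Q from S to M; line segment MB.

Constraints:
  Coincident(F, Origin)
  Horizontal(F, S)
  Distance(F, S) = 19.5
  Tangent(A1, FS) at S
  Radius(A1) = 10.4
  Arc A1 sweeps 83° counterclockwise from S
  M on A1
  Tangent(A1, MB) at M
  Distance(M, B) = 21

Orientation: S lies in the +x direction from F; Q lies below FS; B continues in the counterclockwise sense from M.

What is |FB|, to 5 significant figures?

30.698

F is at the origin; F and S share the same y with |FS| = 19.5 and S on the +x side, so S = (19.500, 0.0000). Tangency of A1 to FS means the radius QS is perpendicular to FS, so Q = S + (0, -10.4) = (19.500, -10.400). On A1, S sits at bearing 90° from Q; an 83° counterclockwise sweep puts M at bearing 173°, so M = Q + 10.4·(cos 173°, sin 173°) = (9.1775, -9.1326). A1 meets MB tangentially, so QM is at right angles to MB, so MB runs along (−sin 173°, cos 173°); with |MB| = 21.0, B = (6.6183, -29.976). Then |FB| = |B − F| = 30.698.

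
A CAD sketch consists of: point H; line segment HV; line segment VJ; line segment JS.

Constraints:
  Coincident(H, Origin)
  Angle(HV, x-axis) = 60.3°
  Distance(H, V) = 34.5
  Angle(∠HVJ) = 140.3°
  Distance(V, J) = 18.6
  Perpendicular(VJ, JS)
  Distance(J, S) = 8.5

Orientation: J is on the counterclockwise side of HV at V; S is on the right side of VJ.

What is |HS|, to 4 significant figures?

54.50

∠HVJ = 140.3°, so VJ runs at 60.3° + (180° − 140.3°) = 100.0° from the x-axis; with |VJ| = 18.6, J = V + 18.6·(cos 100.0°, sin 100.0°) = (13.86, 48.29). VJ ⟂ JS; with |JS| = 8.5 on the right of VJ, S = J + 8.5·(0.9848, 0.1736) = (22.23, 49.76). Then |HS| = |S − H| = 54.50.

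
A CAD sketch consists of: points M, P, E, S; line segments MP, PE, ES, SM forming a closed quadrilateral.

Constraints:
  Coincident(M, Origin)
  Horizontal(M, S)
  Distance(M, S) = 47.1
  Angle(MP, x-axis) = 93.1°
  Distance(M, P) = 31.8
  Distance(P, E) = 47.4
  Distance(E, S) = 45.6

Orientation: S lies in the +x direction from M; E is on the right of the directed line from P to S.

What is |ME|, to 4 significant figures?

15.83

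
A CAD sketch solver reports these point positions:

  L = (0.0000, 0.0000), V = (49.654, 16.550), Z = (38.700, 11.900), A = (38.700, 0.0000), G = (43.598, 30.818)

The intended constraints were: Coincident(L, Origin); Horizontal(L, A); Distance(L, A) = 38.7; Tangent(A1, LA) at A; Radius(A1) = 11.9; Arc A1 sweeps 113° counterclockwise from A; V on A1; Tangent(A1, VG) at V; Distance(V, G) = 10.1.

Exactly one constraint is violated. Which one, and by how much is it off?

Distance(V, G) = 10.1 — off by 5.40.

L = (0.00, 0.00) ✓; L.y = 0.00, A.y = 0.00 ✓; |LA| = 38.70 ✓; ∠(ZA, AL) = 90.00° ✓; |ZA| = 11.90 ✓; bearing(Z→V) − bearing(Z→A) = 113.0° ✓; |ZV| = 11.90 ✓; ∠(ZV, VG) = 90.00° ✓; |VG| = 15.50 ✗.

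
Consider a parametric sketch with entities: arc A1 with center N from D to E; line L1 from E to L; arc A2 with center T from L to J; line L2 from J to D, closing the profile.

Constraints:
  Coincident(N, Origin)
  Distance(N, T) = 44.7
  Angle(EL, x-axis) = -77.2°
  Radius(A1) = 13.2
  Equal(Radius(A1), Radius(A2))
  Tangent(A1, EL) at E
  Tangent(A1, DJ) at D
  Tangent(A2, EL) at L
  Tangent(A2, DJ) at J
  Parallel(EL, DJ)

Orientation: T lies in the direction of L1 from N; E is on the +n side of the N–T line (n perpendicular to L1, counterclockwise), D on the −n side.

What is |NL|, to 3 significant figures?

46.6

Tangency of A1 to both parallel lines with radius 13.2 puts E and D at N ± 13.2·n: E = (12.9, 2.92), D = (-12.9, -2.92). Equal radii place L and J the same way about T: L = T + 13.2·n = (22.8, -40.7), J = T − 13.2·n = (-2.97, -46.5). Then |NL| = |L − N| = 46.6.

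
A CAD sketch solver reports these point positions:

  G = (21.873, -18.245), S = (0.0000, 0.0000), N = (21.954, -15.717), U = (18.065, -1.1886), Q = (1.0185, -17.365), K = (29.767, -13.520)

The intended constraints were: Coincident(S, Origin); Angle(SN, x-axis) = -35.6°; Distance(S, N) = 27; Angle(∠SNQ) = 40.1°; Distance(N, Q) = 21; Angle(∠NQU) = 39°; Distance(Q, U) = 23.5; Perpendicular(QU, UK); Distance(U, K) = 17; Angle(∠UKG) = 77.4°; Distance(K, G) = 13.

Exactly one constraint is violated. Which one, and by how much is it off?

Distance(K, G) = 13 — off by 3.80.

S = (0.00, 0.00) ✓; SN at -35.60° ✓; |SN| = 27.00 ✓; ∠SNQ = 40.10° ✓; |NQ| = 21.00 ✓; ∠NQU = 39.00° ✓; |QU| = 23.50 ✓; ∠(QU, UK) = 90.00° ✓; |UK| = 17.00 ✓; ∠UKG = 77.40° ✓; |KG| = 9.200 ✗.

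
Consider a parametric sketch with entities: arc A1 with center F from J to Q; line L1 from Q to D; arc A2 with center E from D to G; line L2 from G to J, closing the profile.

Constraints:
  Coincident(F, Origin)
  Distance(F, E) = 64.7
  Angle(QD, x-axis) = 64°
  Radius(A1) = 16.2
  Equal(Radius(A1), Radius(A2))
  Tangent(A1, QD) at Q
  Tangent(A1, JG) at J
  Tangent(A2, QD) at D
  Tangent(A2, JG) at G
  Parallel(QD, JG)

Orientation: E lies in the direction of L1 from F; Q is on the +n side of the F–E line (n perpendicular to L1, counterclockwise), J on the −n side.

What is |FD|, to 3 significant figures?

66.7

Tangency of A1 to both parallel lines with radius 16.2 puts Q and J at F ± 16.2·n: Q = (-14.6, 7.10), J = (14.6, -7.10). Equal radii place D and G the same way about E: D = E + 16.2·n = (13.8, 65.3), G = E − 16.2·n = (42.9, 51.1). Then |FD| = |D − F| = 66.7.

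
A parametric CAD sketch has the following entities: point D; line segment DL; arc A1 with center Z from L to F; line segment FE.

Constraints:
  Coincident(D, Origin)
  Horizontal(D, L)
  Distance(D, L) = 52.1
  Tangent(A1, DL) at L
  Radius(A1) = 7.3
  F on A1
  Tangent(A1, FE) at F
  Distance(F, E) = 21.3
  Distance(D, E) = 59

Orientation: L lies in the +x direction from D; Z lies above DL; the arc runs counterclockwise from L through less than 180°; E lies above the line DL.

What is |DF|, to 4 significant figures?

59.72

Checks: |ZF| = 7.300 ✓; ∠(ZF, FE) = 90.00° ✓; |FE| = 21.30 ✓; |DE| = 59.00 ✓.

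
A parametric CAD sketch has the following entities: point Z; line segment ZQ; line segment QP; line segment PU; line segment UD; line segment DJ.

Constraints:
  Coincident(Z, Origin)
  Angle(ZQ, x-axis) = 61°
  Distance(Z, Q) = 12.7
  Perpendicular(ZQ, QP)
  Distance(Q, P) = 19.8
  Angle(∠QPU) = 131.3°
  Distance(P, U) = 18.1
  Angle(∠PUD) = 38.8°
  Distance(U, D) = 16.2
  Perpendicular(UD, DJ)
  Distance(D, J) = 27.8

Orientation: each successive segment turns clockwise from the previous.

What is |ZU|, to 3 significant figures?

31.8

Z is at the origin; ZQ runs at 61.0° with length 12.7, so Q = (6.16, 11.1). ZQ is perpendicular to QP, so QP runs at -29.0°; with |QP| = 19.8, P = (23.5, 1.51). ∠QPU = 131.3° gives PU at -77.7° from the x-axis; with |PU| = 18.1, U = (27.3, -16.2). Then |ZU| = |U − Z| = 31.8.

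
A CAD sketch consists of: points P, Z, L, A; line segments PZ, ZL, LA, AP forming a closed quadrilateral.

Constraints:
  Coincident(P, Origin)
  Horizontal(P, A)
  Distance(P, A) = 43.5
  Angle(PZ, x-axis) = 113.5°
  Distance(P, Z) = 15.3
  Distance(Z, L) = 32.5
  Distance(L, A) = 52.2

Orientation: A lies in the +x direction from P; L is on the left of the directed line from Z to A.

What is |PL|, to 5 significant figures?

42.894

Checks: |ZL| = 32.50 ✓; |LA| = 52.20 ✓.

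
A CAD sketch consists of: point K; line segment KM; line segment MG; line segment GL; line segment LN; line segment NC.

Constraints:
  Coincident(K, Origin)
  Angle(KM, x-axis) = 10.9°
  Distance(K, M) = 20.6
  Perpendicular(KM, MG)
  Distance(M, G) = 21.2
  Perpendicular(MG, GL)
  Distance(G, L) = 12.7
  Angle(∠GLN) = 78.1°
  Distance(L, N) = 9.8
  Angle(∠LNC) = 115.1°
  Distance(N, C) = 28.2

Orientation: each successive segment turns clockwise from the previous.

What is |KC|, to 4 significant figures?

37.73

∠GLN = 78.1° gives LN at 89.00° from the x-axis; with |LN| = 9.8, N = (11.94, -9.525). ∠LNC = 115.1° gives NC at 24.10° from the x-axis; with |NC| = 28.2, C = (37.68, 1.990). Then |KC| = |C − K| = 37.73.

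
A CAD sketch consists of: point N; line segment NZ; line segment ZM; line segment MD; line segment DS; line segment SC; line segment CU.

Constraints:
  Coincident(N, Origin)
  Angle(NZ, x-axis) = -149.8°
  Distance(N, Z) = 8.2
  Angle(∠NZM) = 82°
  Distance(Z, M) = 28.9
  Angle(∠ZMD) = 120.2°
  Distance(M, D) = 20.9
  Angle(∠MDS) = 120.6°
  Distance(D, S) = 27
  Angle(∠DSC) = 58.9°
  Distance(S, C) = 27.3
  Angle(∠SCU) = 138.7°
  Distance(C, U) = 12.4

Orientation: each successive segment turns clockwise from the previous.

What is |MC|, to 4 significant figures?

24.15

N is at the origin; NZ runs at -149.8° with length 8.2, so Z = (-7.087, -4.125). ∠NZM = 82.0° gives ZM at 112.2° from the x-axis; with |ZM| = 28.9, M = (-18.01, 22.63). ∠ZMD = 120.2° gives MD at 52.40° from the x-axis; with |MD| = 20.9, D = (-5.255, 39.19). ∠MDS = 120.6° gives DS at -7.000° from the x-axis; with |DS| = 27.0, S = (21.54, 35.90). ∠DSC = 58.9° gives SC at -128.1° from the x-axis; with |SC| = 27.3, C = (4.699, 14.42). Then |MC| = |C − M| = 24.15.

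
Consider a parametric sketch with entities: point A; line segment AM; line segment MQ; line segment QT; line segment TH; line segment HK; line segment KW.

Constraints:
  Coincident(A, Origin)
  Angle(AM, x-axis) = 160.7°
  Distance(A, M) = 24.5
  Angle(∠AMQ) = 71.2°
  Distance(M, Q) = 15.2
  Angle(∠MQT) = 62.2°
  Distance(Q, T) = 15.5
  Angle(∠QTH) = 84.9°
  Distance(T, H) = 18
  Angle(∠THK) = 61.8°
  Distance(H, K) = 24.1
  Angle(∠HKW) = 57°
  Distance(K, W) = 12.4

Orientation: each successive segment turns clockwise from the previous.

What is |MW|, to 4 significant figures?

13.87

A is at the origin; AM runs at 160.7° with length 24.5, so M = (-23.12, 8.098). ∠AMQ = 71.2° gives MQ at 51.90° from the x-axis; with |MQ| = 15.2, Q = (-13.74, 20.06). ∠MQT = 62.2° gives QT at -65.90° from the x-axis; with |QT| = 15.5, T = (-7.415, 5.910). ∠QTH = 84.9° gives TH at -161.0° from the x-axis; with |TH| = 18.0, H = (-24.43, 0.04986). ∠THK = 61.8° gives HK at 80.80° from the x-axis; with |HK| = 24.1, K = (-20.58, 23.84). ∠HKW = 57.0° gives KW at -42.20° from the x-axis; with |KW| = 12.4, W = (-11.40, 15.51). Then |MW| = |W − M| = 13.87.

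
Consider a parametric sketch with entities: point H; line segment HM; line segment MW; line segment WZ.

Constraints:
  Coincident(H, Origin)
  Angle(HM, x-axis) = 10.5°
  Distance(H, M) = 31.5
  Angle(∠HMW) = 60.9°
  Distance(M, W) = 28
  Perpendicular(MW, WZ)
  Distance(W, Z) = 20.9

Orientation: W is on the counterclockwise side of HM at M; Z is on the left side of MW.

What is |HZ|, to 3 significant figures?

14.3

H is at the origin; HM runs at 10.5° with length 31.5, so M = 31.5·(cos 10.5°, sin 10.5°) = (31.0, 5.74). ∠HMW = 60.9°, so MW runs at 10.5° + (180° − 60.9°) = 130° from the x-axis; with |MW| = 28.0, W = M + 28.0·(cos 130°, sin 130°) = (13.1, 27.3). MW ⟂ WZ; with |WZ| = 20.9 on the left of MW, Z = W + 20.9·(-0.771, -0.637) = (-2.98, 14.0). Then |HZ| = |Z − H| = 14.3.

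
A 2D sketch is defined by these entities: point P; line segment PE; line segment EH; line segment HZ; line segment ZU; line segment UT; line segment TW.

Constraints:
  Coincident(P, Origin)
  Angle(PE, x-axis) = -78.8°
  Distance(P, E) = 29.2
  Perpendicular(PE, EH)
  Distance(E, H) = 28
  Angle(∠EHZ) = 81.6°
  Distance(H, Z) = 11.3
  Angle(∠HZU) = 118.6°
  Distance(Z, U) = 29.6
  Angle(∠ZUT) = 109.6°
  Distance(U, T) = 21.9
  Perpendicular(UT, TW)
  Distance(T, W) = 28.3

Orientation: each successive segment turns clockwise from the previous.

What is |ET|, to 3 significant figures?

16.1

∠HZU = 118.6° gives ZU at 31.4° from the x-axis; with |ZU| = 29.6, U = (2.92, -7.37). ∠ZUT = 109.6° gives UT at -39.0° from the x-axis; with |UT| = 21.9, T = (19.9, -21.2). Then |ET| = |T − E| = 16.1.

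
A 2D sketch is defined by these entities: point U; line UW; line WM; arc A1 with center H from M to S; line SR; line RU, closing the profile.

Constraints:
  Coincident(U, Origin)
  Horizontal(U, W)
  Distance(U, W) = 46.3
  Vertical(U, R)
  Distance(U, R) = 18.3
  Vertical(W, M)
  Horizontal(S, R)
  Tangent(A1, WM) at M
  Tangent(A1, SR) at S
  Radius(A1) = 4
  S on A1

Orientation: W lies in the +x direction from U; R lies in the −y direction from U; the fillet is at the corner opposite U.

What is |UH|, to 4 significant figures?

44.65

U and R share the same x with |UR| = 18.3 and R on the −y side, so R = (0.000, -18.30). The virtual corner opposite U is at (46.30, -18.30). Tangency of A1 to WM means the radius HM is perpendicular to WM and tangency of A1 to SR means the radius HS is perpendicular to SR, with radius 4.0, so the center H sits 4.0 in from both sides at H = (42.30, -14.30). Then |UH| = |H − U| = 44.65.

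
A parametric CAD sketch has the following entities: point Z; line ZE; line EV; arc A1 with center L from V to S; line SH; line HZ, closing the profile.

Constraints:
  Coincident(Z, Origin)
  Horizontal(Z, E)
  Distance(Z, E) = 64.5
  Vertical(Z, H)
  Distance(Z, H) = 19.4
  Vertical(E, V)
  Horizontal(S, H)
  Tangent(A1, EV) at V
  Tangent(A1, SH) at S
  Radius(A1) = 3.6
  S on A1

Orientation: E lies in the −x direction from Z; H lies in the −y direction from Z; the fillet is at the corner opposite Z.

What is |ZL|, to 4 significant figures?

62.92

Z is at the origin; ZE is horizontal with |ZE| = 64.5 and E on the −x side, so E = (-64.50, 0.000). Z and H share the same x with |ZH| = 19.4 and H on the −y side, so H = (0.000, -19.40). The virtual corner opposite Z is at (-64.50, -19.40). A1 meets EV tangentially, so LV is at right angles to EV and A1 meets SH tangentially, so LS is at right angles to SH, with radius 3.6, so the center L sits 3.6 in from both sides at L = (-60.90, -15.80). Then |ZL| = |L − Z| = 62.92.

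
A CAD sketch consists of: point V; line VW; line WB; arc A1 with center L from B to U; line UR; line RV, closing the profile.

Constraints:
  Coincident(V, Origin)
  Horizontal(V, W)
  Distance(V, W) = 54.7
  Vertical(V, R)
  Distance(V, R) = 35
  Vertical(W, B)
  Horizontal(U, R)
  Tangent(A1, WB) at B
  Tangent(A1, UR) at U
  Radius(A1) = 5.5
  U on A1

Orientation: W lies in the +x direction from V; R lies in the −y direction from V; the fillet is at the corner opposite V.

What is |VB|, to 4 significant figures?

62.15

V is at the origin; V and W share the same y with |VW| = 54.7 and W on the +x side, so W = (54.70, 0.000). VR is vertical with |VR| = 35.0 and R on the −y side, so R = (0.000, -35.00). The virtual corner opposite V is at (54.70, -35.00). Since A1 is tangent to WB there, LB ⟂ WB and tangency of A1 to UR means the radius LU is perpendicular to UR, with radius 5.5, so the center L sits 5.5 in from both sides at L = (49.20, -29.50). That places the tangent points at B = (54.70, -29.50) on WB and U = (49.20, -35.00) on UR. Then |VB| = |B − V| = 62.15.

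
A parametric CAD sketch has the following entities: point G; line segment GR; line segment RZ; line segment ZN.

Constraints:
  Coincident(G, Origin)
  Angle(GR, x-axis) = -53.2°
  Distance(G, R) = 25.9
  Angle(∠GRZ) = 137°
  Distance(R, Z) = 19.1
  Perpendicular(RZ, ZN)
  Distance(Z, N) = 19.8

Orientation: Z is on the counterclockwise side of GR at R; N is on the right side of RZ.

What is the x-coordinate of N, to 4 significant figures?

30.81

G is at the origin; GR runs at -53.2° with length 25.9, so R = 25.9·(cos -53.2°, sin -53.2°) = (15.51, -20.74). ∠GRZ = 137.0°, so RZ runs at -53.2° + (180° − 137.0°) = -10.20° from the x-axis; with |RZ| = 19.1, Z = R + 19.1·(cos -10.20°, sin -10.20°) = (34.31, -24.12). The perpendicularity gives ZN at right angles to RZ; with |ZN| = 19.8 on the right of RZ, N = Z + 19.8·(-0.1771, -0.9842) = (30.81, -43.61). So N.x = 30.81.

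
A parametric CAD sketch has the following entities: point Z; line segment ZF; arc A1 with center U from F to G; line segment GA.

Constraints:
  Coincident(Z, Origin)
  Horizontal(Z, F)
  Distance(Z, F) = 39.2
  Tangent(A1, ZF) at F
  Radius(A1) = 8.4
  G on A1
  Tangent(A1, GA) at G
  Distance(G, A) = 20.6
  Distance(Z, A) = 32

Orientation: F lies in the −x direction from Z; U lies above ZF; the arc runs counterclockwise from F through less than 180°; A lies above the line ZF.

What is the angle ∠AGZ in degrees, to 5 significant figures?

71.107°

Z is at the origin; Z and F share the same y with |ZF| = 39.2 and F on the −x side, so F = (-39.200, 0.0000). A1 meets ZF tangentially, so UF is at right angles to ZF, so U = F + (0, 8.4) = (-39.200, 8.4000). Since UG ⟂ GA (tangency), |UA| = √(8.4² + 20.6²) = 22.247 regardless of where G sits on A1. So A lies on both circle(Z, 32.0) and circle(U, 22.247); the above-ZF intersection is A = (-22.339, 22.913). G is the foot of the tangent from A: G = (-31.722, 4.5738).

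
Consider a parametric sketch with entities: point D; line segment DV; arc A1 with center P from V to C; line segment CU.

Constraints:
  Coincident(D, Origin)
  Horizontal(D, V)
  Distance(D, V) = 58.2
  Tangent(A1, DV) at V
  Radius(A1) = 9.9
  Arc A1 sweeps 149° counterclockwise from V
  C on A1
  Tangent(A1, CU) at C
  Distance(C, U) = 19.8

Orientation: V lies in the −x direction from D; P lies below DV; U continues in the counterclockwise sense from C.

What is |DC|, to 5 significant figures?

65.915

D is at the origin; D and V share the same y with |DV| = 58.2 and V on the −x side, so V = (-58.200, 0.0000). Tangency of A1 to DV means the radius PV is perpendicular to DV, so P = V + (0, -9.9) = (-58.200, -9.9000). On A1, V sits at bearing 90° from P; a 149° counterclockwise sweep puts C at bearing 239°, so C = P + 9.9·(cos 239°, sin 239°) = (-63.299, -18.386). Then |DC| = |C − D| = 65.915.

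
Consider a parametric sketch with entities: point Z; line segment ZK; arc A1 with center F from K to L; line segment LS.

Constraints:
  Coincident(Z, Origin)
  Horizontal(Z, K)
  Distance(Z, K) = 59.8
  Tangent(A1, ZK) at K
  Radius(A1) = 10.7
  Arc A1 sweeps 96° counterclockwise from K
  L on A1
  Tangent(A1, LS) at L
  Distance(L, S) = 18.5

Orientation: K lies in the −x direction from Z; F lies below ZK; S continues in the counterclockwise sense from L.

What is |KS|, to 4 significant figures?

31.45

On A1, K sits at bearing 90° from F; a 96° counterclockwise sweep puts L at bearing 186°, so L = F + 10.7·(cos 186°, sin 186°) = (-70.44, -11.82). A1 meets LS tangentially, so FL is at right angles to LS, so LS runs along (−sin 186°, cos 186°); with |LS| = 18.5, S = (-68.51, -30.22). Then |KS| = |S − K| = 31.45.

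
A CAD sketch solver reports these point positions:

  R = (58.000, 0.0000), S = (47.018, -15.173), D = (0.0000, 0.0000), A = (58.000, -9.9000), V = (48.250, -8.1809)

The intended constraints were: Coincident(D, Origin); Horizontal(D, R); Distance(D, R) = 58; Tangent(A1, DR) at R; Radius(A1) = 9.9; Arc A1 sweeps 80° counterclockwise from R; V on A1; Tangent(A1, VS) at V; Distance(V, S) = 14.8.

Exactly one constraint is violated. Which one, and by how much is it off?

Distance(V, S) = 14.8 — off by 7.70.

D = (0.00, 0.00) ✓; D.y = 0.00, R.y = 0.00 ✓; |DR| = 58.00 ✓; ∠(AR, RD) = 90.00° ✓; |AR| = 9.900 ✓; bearing(A→V) − bearing(A→R) = 80.00° ✓; |AV| = 9.900 ✓; ∠(AV, VS) = 89.99° ✓; |VS| = 7.100 ✗.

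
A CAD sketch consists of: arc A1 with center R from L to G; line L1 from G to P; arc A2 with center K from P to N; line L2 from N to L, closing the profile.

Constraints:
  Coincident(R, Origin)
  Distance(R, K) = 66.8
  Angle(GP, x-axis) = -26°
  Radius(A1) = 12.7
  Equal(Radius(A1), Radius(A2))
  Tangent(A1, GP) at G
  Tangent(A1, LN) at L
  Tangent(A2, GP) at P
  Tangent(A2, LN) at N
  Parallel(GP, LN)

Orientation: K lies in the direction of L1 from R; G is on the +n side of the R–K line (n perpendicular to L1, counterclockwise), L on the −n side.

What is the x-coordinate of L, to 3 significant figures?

-5.57

R is at the origin and K lies 66.8 along u from R, so K = 66.8·u = (60.0, -29.3). Tangency of A1 to both parallel lines with radius 12.7 puts G and L at R ± 12.7·n: G = (5.57, 11.4), L = (-5.57, -11.4). So L.x = -5.57.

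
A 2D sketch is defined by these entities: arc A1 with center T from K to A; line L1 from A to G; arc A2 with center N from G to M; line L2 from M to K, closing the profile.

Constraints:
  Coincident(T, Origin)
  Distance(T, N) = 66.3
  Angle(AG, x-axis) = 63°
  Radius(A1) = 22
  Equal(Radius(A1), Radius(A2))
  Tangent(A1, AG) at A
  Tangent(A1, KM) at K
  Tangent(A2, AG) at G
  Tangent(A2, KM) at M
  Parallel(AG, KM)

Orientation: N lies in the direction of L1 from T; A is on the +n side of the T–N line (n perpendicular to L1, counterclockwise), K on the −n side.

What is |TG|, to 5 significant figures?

69.855

Tangency of A1 to both parallel lines with radius 22.0 puts A and K at T ± 22.0·n: A = (-19.602, 9.9878), K = (19.602, -9.9878). Equal radii place G and M the same way about N: G = N + 22.0·n = (10.497, 69.062), M = N − 22.0·n = (49.702, 49.086). Then |TG| = |G − T| = 69.855.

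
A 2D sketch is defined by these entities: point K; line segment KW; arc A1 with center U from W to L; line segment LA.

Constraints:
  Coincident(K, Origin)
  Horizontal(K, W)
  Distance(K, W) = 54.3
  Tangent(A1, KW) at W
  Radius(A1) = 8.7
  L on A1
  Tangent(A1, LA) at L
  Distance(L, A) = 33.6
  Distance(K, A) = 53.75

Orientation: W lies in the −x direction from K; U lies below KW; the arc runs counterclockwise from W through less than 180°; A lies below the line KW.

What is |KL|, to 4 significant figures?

62.31

K is at the origin; KW is horizontal with |KW| = 54.3 and W on the −x side, so W = (-54.30, 0.000). A1 meets KW tangentially, so UW is at right angles to KW, so U = W + (0, -8.7) = (-54.30, -8.700). Since UL ⟂ LA (tangency), |UA| = √(8.7² + 33.6²) = 34.71 regardless of where L sits on A1. So A lies on both circle(K, 53.75) and circle(U, 34.71); the below-KW intersection is A = (-37.13, -38.86). L is the foot of the tangent from A: L = (-60.54, -14.76).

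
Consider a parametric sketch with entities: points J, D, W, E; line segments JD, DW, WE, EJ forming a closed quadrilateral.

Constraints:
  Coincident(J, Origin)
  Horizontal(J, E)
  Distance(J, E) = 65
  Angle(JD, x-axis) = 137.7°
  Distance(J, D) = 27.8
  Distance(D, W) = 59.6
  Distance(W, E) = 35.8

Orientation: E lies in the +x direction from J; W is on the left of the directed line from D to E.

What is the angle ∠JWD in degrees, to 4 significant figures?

26.70°

Checks: |DW| = 59.60 ✓; |WE| = 35.80 ✓.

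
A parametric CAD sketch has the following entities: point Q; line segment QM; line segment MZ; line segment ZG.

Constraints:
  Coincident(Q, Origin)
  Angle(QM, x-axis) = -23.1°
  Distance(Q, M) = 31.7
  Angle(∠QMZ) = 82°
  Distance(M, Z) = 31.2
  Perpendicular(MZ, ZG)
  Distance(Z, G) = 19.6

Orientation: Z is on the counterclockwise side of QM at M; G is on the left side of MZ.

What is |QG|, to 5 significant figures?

29.269

∠QMZ = 82.0°, so MZ runs at -23.1° + (180° − 82.0°) = 74.900° from the x-axis; with |MZ| = 31.2, Z = M + 31.2·(cos 74.900°, sin 74.900°) = (37.286, 17.686). MZ is perpendicular to ZG; with |ZG| = 19.6 on the left of MZ, G = Z + 19.6·(-0.96547, 0.26050) = (18.363, 22.792). Then |QG| = |G − Q| = 29.269.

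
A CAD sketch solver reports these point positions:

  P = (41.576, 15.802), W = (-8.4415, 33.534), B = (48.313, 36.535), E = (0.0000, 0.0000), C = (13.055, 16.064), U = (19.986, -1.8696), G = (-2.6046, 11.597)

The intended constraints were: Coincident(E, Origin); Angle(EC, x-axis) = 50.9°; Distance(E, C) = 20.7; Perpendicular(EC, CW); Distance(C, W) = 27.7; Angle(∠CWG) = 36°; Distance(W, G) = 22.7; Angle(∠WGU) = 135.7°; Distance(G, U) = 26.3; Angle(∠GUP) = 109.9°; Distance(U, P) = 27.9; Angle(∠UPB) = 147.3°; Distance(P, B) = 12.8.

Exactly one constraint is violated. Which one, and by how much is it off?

Distance(P, B) = 12.8 — off by 9.00.

E = (0.00, 0.00) ✓; EC at 50.90° ✓; |EC| = 20.70 ✓; ∠(EC, CW) = 90.00° ✓; |CW| = 27.70 ✓; ∠CWG = 36.00° ✓; |WG| = 22.70 ✓; ∠WGU = 135.7° ✓; |GU| = 26.30 ✓; ∠GUP = 109.9° ✓; |UP| = 27.90 ✓; ∠UPB = 147.3° ✓; |PB| = 21.80 ✗.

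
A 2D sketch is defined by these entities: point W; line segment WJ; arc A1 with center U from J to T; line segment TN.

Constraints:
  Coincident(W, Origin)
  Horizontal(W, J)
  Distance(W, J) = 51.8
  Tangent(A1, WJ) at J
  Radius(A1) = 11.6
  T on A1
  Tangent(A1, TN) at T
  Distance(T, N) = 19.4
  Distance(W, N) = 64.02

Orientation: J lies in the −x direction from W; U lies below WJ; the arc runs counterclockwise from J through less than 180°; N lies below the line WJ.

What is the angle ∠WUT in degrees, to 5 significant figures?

167.83°

W is at the origin; W and J share the same y with |WJ| = 51.8 and J on the −x side, so J = (-51.800, 0.0000). The tangent condition forces UJ to be normal to WJ, so U = J + (0, -11.6) = (-51.800, -11.600). Since UT ⟂ TN (tangency), |UN| = √(11.6² + 19.4²) = 22.604 regardless of where T sits on A1. So N lies on both circle(W, 64.02) and circle(U, 22.604); the below-WJ intersection is N = (-54.198, -34.076). T is the foot of the tangent from N: T = (-62.331, -16.463).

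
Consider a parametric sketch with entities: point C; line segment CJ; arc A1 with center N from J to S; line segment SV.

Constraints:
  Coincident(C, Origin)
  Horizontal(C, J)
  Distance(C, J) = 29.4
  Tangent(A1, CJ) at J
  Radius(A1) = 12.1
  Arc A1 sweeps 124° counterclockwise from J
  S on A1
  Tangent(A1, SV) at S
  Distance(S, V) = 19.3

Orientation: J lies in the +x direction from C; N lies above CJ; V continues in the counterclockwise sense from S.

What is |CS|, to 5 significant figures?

43.712

C is at the origin; C and J share the same y with |CJ| = 29.4 and J on the +x side, so J = (29.400, 0.0000). The tangent condition forces NJ to be normal to CJ, so N = J + (0, 12.1) = (29.400, 12.100). On A1, J sits at bearing -90° from N; a 124° counterclockwise sweep puts S at bearing 34°, so S = N + 12.1·(cos 34°, sin 34°) = (39.431, 18.866). Then |CS| = |S − C| = 43.712.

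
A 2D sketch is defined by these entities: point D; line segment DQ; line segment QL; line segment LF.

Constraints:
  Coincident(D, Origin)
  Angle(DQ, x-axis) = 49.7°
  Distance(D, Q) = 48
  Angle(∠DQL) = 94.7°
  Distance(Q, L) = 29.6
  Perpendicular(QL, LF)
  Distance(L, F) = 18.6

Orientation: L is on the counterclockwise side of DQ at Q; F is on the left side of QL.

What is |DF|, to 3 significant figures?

44.5

∠DQL = 94.7°, so QL runs at 49.7° + (180° − 94.7°) = 135° from the x-axis; with |QL| = 29.6, L = Q + 29.6·(cos 135°, sin 135°) = (10.1, 57.5). The perpendicularity gives LF at right angles to QL; with |LF| = 18.6 on the left of QL, F = L + 18.6·(-0.707, -0.707) = (-3.04, 44.4). Then |DF| = |F − D| = 44.5.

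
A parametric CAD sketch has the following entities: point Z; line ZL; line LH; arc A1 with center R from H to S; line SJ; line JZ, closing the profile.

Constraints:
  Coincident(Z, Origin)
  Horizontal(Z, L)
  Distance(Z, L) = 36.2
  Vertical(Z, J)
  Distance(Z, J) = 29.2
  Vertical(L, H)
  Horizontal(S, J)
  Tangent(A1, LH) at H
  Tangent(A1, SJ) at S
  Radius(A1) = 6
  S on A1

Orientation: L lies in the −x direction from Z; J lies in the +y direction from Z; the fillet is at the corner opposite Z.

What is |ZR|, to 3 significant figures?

38.1

Z is at the origin; Z and L share the same y with |ZL| = 36.2 and L on the −x side, so L = (-36.2, 0.00). Z and J share the same x with |ZJ| = 29.2 and J on the +y side, so J = (0.00, 29.2). The virtual corner opposite Z is at (-36.2, 29.2). The tangent condition forces RH to be normal to LH and since A1 is tangent to SJ there, RS ⟂ SJ, with radius 6.0, so the center R sits 6.0 in from both sides at R = (-30.2, 23.2). Then |ZR| = |R − Z| = 38.1.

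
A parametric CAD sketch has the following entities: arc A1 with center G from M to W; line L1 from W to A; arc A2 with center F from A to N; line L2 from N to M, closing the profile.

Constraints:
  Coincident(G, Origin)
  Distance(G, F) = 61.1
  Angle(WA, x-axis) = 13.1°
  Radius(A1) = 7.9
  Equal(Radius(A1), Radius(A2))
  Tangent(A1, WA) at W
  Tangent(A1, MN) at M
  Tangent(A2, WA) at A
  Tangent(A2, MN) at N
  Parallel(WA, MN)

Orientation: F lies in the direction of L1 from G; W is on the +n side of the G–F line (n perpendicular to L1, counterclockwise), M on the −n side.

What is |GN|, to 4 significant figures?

61.61

Tangency of A1 to both parallel lines with radius 7.9 puts W and M at G ± 7.9·n: W = (-1.791, 7.694), M = (1.791, -7.694). Equal radii place A and N the same way about F: A = F + 7.9·n = (57.72, 21.54), N = F − 7.9·n = (61.30, 6.154). Then |GN| = |N − G| = 61.61.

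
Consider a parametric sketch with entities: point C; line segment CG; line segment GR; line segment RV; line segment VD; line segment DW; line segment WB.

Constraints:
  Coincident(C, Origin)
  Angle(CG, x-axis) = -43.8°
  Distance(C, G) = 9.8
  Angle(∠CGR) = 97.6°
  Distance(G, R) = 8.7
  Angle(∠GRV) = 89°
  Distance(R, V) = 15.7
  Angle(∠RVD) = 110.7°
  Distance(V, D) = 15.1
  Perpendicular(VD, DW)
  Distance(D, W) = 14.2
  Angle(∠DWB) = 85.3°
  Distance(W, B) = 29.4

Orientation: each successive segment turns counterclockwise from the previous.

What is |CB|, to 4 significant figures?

21.53

VD is perpendicular to DW, so DW runs at -71.10°; with |DW| = 14.2, W = (-5.821, -7.584). ∠DWB = 85.3° gives WB at 23.60° from the x-axis; with |WB| = 29.4, B = (21.12, 4.187). Then |CB| = |B − C| = 21.53.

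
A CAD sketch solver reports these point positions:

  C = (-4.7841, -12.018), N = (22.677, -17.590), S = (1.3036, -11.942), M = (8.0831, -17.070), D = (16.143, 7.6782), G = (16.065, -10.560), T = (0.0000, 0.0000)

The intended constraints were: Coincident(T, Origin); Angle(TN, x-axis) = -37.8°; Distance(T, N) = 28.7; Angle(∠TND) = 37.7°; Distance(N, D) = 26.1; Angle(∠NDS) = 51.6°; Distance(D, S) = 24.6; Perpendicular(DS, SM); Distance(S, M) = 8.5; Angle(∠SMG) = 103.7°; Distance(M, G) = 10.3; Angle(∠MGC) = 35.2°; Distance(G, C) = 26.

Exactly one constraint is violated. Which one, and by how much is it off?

Distance(G, C) = 26 — off by 5.10.

T = (0.00, 0.00) ✓; TN at -37.80° ✓; |TN| = 28.70 ✓; ∠TND = 37.70° ✓; |ND| = 26.10 ✓; ∠NDS = 51.60° ✓; |DS| = 24.60 ✓; ∠(DS, SM) = 90.00° ✓; |SM| = 8.500 ✓; ∠SMG = 103.7° ✓; |MG| = 10.30 ✓; ∠MGC = 35.20° ✓; |GC| = 20.90 ✗.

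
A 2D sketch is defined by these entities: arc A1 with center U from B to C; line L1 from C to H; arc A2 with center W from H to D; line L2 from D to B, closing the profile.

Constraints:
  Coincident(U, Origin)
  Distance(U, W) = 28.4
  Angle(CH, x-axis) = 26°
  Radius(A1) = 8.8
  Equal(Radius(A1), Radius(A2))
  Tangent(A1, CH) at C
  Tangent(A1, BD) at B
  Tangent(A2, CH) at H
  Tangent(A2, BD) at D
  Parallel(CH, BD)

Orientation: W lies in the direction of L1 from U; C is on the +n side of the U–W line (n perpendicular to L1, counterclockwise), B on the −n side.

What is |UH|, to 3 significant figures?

29.7

The slot axis is L1's direction at 26.0°, so u = (cos 26.0°, sin 26.0°) = (0.899, 0.438) and n = (−sin 26.0°, cos 26.0°) = (-0.438, 0.899). U is at the origin and W lies 28.4 along u from U, so W = 28.4·u = (25.5, 12.4). Tangency of A1 to both parallel lines with radius 8.8 puts C and B at U ± 8.8·n: C = (-3.86, 7.91), B = (3.86, -7.91). Equal radii place H and D the same way about W: H = W + 8.8·n = (21.7, 20.4), D = W − 8.8·n = (29.4, 4.54). Then |UH| = |H − U| = 29.7.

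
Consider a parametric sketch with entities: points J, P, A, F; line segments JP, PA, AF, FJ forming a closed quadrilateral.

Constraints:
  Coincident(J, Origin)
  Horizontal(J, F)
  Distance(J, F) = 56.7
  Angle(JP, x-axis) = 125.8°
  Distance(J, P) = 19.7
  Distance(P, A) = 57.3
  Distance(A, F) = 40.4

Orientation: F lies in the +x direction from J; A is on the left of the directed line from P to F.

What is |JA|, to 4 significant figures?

55.98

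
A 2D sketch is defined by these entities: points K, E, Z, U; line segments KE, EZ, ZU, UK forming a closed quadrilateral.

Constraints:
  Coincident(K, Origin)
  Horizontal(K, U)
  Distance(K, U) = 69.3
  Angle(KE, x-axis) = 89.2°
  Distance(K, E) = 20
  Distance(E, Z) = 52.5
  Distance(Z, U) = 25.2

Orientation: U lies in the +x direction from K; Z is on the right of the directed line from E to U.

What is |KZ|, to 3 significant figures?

45.7

Checks: |EZ| = 52.50 ✓; |ZU| = 25.20 ✓.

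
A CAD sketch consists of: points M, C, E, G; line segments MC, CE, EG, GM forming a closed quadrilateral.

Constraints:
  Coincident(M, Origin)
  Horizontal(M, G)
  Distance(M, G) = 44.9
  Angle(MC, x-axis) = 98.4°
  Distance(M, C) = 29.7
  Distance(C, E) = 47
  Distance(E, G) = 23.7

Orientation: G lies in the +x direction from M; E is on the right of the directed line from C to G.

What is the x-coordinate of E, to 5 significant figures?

22.933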